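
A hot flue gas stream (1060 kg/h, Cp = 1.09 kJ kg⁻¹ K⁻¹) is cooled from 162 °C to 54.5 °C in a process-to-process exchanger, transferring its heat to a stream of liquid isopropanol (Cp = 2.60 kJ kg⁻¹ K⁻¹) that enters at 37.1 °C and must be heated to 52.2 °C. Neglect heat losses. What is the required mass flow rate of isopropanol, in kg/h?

ṁ_c = 3160 kg/h

Heat released by hot stream: Q = 1060 × 1.09 × (162 − 54.5) = 124210 kJ/h
Energy balance on cold side (adiabatic exchanger): Q = ṁ_c·Cp_c·(T_c,out − T_c,in)
ṁ_c = 124210 / [2.60 × (52.2 − 37.1)] = 3163.7 kg/h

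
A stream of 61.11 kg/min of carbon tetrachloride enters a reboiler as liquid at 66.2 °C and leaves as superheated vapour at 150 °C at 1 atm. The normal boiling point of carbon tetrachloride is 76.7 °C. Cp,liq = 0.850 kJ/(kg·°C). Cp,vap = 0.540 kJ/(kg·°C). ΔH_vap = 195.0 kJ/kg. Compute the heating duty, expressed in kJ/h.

Q = 893000 kJ/h

liquid 66.2→76.7 °C: 8.925 kJ/kg
vaporisation at 76.7 °C: 195 kJ/kg
vapour 76.7→150 °C: 39.582 kJ/kg
Δh = 8.925 + 195 + 39.582 = 243.51 kJ/kg
Q = ṁ·Δh = 61.11 kg/min × 243.51 kJ/kg = 14881 kJ/min
|Q| = 248.01 kW = 892840 kJ/h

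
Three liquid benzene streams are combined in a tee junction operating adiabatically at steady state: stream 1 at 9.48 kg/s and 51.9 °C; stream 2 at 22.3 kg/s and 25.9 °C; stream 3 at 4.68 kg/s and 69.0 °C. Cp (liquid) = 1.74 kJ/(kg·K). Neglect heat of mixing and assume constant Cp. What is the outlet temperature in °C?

T_out = 38.2 °C

No heat crosses the boundary, so H_out = H_in.
Σ ṁᵢCp,ᵢTᵢ = 9.48×1.74×51.9 + 22.3×1.74×25.9 + 4.68×1.74×69.0 = 2423
Σ ṁᵢCp,ᵢ = 9.48×1.74 + 22.3×1.74 + 4.68×1.74 = 63.44
T_out = 2423 / 63.44 = 38.193 °C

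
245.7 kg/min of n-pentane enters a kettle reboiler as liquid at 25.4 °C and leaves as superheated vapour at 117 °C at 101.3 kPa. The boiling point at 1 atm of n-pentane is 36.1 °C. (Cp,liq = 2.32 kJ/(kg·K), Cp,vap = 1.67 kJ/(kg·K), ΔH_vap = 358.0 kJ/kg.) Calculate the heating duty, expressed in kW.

Q = 2120 kW

liquid 25.4→36.1 °C: 24.824 kJ/kg
vaporisation at 36.1 °C: 358 kJ/kg
vapour 36.1→117 °C: 135.1 kJ/kg
Δh = 24.824 + 358 + 135.1 = 517.93 kJ/kg
Q = ṁ·Δh = 245.7 kg/min × 517.93 kJ/kg = 127250 kJ/min
|Q| = 2120.9 kW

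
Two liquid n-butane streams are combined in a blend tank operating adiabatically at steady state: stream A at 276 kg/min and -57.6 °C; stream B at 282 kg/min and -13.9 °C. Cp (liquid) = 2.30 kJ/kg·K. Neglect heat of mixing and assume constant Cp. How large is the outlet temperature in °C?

No heat crosses the boundary, so H_out = H_in.
T_out = Σ ṁᵢCp,ᵢTᵢ / Σ ṁᵢCp,ᵢ
      = -45580 / 1283.4 = -35.515 °C

T_out = -35.5 °C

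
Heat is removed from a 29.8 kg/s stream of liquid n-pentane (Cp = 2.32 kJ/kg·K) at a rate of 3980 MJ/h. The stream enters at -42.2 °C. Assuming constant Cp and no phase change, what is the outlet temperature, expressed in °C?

Q = 3980 MJ/h = 1105.6 kJ/s
ΔT = Q/(ṁ·Cp) = 1105.6/(29.8×2.32) = 15.991 K
T_out = -42.2 − 15.991 = -58.191 °C

T_out = -58.2 °C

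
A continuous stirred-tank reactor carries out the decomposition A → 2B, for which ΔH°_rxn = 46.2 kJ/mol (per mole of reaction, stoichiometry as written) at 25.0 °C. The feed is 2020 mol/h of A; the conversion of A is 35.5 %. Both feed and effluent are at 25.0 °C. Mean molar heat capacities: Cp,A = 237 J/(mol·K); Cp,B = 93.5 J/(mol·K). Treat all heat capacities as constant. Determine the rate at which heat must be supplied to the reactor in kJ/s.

Q_in = 9.20 kJ/s

Extent of reaction ξ = 0.355 × 2020 = 717.1 mol/h
Reaction term: ξ·ΔH°_rxn = 717.1 × 46.2 = 33130 kJ/h
Q = ΔH = 33130 kJ/h = 9.2028 kW
Heat supplied = 9.2028 kJ/s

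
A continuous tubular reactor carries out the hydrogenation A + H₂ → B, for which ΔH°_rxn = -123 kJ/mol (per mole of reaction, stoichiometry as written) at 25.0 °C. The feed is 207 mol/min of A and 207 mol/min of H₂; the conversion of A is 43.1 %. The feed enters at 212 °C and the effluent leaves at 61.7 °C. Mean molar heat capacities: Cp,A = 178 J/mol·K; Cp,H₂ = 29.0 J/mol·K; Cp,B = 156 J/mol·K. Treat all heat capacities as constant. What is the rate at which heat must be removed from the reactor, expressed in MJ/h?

Q_out = 1050 MJ/h

Extent of reaction ξ = 0.431 × 207 = 89.217 mol/min
Reaction term: ξ·ΔH°_rxn = 89.217 × -123 = -10974 kJ/min
Sensible, feed 212→25 °C: -8012.8 kJ/min
Outlet flows (mol/min): A 117.78, H₂ 117.78, B 89.217
Sensible, products 25→61.7 °C: 1405.6 kJ/min
Q = ΔH = -17581 kJ/min = -293.01 kW
Heat removed = 1054.9 MJ/h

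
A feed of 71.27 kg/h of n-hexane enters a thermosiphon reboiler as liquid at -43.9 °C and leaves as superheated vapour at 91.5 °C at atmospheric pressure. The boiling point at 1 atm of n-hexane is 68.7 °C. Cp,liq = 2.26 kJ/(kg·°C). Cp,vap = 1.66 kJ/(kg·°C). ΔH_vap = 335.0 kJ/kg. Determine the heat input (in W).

Q = 12400 W

liquid -43.9→68.7 °C: 254.48 kJ/kg
vaporisation at 68.7 °C: 335 kJ/kg
vapour 68.7→91.5 °C: 37.848 kJ/kg
Δh = 254.48 + 335 + 37.848 = 627.32 kJ/kg
Q = ṁ·Δh = 71.27 kg/h × 627.32 kJ/kg = 44709 kJ/h
|Q| = 12.419 kW = 12419 W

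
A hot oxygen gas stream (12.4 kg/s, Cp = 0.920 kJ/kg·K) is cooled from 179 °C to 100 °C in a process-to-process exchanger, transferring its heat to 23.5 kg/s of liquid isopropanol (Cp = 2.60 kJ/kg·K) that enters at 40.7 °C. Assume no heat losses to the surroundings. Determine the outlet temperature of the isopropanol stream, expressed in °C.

T_c,out = 55.5 °C

Heat released by hot stream: Q = 12.4 × 0.920 × (179 − 100) = 901.23 kJ/s
Energy balance on cold side (adiabatic exchanger): Q = ṁ_c·Cp_c·(T_c,out − T_c,in)
T_c,out = 40.7 + 901.23/(23.5 × 2.60) = 55.45 °C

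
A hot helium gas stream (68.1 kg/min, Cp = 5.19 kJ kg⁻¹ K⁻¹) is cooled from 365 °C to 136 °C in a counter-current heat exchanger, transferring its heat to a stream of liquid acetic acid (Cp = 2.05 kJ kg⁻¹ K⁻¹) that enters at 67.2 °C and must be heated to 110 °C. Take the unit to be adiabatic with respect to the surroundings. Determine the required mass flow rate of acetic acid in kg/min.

Heat released by hot stream: Q = 68.1 × 5.19 × (365 − 136) = 80938 kJ/min
Energy balance on cold side (adiabatic exchanger): Q = ṁ_c·Cp_c·(T_c,out − T_c,in)
ṁ_c = 80938 / [2.05 × (110 − 67.2)] = 922.47 kg/min

ṁ_c = 922 kg/min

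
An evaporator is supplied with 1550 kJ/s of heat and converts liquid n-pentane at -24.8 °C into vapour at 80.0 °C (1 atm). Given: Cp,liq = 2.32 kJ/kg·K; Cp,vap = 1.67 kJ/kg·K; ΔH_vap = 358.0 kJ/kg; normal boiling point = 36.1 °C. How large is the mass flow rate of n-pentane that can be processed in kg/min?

ṁ = 162 kg/min

Δh = 2.32×(36.1−-24.8) + 358.0 + 1.67×(80.0−36.1) = 572.6 kJ/kg
Q = 1550 kJ/s = 1550 kJ/s = 93000 kJ/min
ṁ = Q/Δh = 93000 / 572.6 = 162.42 kg/min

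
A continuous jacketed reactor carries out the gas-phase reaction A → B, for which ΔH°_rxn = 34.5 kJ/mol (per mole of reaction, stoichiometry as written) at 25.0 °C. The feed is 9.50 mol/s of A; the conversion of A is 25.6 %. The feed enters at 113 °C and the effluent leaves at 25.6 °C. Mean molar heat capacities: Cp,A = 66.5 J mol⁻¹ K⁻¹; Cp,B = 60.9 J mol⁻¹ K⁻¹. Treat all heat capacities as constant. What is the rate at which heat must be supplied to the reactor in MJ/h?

Q_in = 103 MJ/h

Extent of reaction ξ = 0.256 × 9.50 = 2.432 mol/s
Reaction term: ξ·ΔH°_rxn = 2.432 × 34.5 = 83.904 kJ/s
Sensible, feed 113→25 °C: -55.594 kJ/s
Outlet flows (mol/s): A 7.068, B 2.432
Sensible, products 25→25.6 °C: 0.37088 kJ/s
Q = ΔH = 28.681 kJ/s = 28.681 kW
Heat supplied = 103.25 MJ/h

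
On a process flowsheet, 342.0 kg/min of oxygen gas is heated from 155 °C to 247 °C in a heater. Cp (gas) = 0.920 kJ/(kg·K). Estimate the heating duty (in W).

Q = 482000 W

Q = ṁ·Cp·ΔT = 342.0 × 0.920 × (247 − 155) = 28947 kJ/min
Converting: 28947 / 60 s = 482.45 kW
Heating duty = 482450 W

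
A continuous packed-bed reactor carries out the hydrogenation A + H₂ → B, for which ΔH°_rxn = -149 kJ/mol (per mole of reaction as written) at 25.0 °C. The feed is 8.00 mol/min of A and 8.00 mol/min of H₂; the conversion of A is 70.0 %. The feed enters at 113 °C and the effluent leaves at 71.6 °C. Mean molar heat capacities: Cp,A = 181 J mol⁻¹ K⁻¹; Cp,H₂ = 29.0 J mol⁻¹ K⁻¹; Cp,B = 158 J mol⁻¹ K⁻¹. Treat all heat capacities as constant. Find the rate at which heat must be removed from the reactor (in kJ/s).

Extent of reaction ξ = 0.700 × 8.00 = 5.6 mol/min
Reaction term: ξ·ΔH°_rxn = 5.6 × -149 = -834.4 kJ/min
Sensible, feed 113→25 °C: -147.84 kJ/min
Outlet flows (mol/min): A 2.4, H₂ 2.4, B 5.6
Sensible, products 25→71.6 °C: 64.718 kJ/min
Q = ΔH = -917.52 kJ/min = -15.292 kW
Heat removed = 15.292 kJ/s

Q_out = 15.3 kJ/s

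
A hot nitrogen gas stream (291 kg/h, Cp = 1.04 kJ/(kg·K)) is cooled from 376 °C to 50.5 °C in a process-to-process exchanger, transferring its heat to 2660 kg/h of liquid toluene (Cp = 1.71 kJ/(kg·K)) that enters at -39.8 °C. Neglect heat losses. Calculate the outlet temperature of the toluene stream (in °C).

T_c,out = -18.1 °C

Heat released by hot stream: Q = 291 × 1.04 × (376 − 50.5) = 98509 kJ/h
Energy balance on cold side (adiabatic exchanger): Q = ṁ_c·Cp_c·(T_c,out − T_c,in)
T_c,out = -39.8 + 98509/(2660 × 1.71) = -18.143 °C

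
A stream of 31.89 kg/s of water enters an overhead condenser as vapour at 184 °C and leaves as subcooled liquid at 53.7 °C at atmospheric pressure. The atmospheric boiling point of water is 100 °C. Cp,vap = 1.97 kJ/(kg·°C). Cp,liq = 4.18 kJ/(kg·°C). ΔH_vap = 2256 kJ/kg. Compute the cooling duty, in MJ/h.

vapour 184→100 °C: -165.48 kJ/kg
condensation at 100 °C: -2256 kJ/kg
liquid 100→53.7 °C: -193.53 kJ/kg
Δh = -165.48 + -2256 + -193.53 = -2615 kJ/kg
Q = ṁ·Δh = 31.89 kg/s × -2615 kJ/kg = -83393 kJ/s
|Q| = 83393 kW = 300210 MJ/h

Q_c = 300000 MJ/h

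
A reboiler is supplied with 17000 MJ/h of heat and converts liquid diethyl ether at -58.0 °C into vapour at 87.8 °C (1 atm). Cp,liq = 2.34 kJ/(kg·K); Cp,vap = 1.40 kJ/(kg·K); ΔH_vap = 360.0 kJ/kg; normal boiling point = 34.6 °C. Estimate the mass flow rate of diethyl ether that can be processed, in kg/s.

Δh = 2.34×(34.6−-58.0) + 360.0 + 1.40×(87.8−34.6) = 651.16 kJ/kg
Q = 17000 MJ/h = 4722.2 kJ/s = 4722.2 kJ/s
ṁ = Q/Δh = 4722.2 / 651.16 = 7.252 kg/s

ṁ = 7.25 kg/s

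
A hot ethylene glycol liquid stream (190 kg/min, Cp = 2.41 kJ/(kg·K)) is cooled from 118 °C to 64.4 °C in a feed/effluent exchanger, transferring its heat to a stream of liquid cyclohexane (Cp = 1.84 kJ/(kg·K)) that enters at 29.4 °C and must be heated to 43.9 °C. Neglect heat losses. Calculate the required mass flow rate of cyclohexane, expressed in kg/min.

ṁ_c = 920 kg/min

Heat released by hot stream: Q = 190 × 2.41 × (118 − 64.4) = 24543 kJ/min
Energy balance on cold side (adiabatic exchanger): Q = ṁ_c·Cp_c·(T_c,out − T_c,in)
ṁ_c = 24543 / [1.84 × (43.9 − 29.4)] = 919.92 kg/min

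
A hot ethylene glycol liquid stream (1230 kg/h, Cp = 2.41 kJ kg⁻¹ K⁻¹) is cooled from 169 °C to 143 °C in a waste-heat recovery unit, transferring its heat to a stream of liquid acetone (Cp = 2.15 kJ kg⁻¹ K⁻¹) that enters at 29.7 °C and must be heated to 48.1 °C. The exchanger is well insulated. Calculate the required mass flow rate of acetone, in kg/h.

ṁ_c = 1950 kg/h

Heat released by hot stream: Q = 1230 × 2.41 × (169 − 143) = 77072 kJ/h
Energy balance on cold side (adiabatic exchanger): Q = ṁ_c·Cp_c·(T_c,out − T_c,in)
ṁ_c = 77072 / [2.15 × (48.1 − 29.7)] = 1948.2 kg/h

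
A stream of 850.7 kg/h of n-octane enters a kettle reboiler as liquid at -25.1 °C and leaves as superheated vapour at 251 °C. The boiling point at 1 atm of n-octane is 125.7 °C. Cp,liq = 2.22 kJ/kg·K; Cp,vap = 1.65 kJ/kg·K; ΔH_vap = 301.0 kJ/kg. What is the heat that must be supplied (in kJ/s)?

liquid -25.1→125.7 °C: 334.78 kJ/kg
vaporisation at 125.7 °C: 301 kJ/kg
vapour 125.7→251 °C: 206.74 kJ/kg
Δh = 334.78 + 301 + 206.74 = 842.52 kJ/kg
Q = ṁ·Δh = 850.7 kg/h × 842.52 kJ/kg = 716730 kJ/h
|Q| = 199.09 kW

Q = 199 kJ/s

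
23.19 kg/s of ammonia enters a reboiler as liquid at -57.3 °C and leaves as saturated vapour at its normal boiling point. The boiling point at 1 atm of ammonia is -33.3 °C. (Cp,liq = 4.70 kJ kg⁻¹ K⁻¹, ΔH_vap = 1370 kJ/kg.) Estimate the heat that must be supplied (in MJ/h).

liquid -57.3→-33.3 °C: 112.8 kJ/kg
vaporisation at -33.3 °C: 1370 kJ/kg
Δh = 112.8 + 1370 = 1482.8 kJ/kg
Q = ṁ·Δh = 23.19 kg/s × 1482.8 kJ/kg = 34386 kJ/s
|Q| = 34386 kW = 123790 MJ/h

Q = 124000 MJ/h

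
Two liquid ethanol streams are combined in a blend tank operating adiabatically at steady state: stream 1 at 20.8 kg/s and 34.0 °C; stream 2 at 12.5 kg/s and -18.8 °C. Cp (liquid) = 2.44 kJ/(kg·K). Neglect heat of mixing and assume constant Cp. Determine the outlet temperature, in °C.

T_out = 14.2 °C

Adiabatic, steady state ⇒ Σ ṁᵢCp,ᵢ(T_out − Tᵢ) = 0
T_out = Σ ṁᵢCp,ᵢTᵢ / Σ ṁᵢCp,ᵢ
      = 1152.2 / 81.252 = 14.18 °C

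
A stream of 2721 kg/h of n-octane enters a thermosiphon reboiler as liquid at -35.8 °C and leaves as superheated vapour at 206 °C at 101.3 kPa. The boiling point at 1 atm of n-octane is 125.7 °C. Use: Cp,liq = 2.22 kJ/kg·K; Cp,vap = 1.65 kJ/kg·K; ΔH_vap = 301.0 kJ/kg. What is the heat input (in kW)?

Q = 599 kW

liquid -35.8→125.7 °C: 358.53 kJ/kg
vaporisation at 125.7 °C: 301 kJ/kg
vapour 125.7→206 °C: 132.49 kJ/kg
Δh = 358.53 + 301 + 132.49 = 792.02 kJ/kg
Q = ṁ·Δh = 2721 kg/h × 792.02 kJ/kg = 2.1551e+06 kJ/h
|Q| = 598.64 kW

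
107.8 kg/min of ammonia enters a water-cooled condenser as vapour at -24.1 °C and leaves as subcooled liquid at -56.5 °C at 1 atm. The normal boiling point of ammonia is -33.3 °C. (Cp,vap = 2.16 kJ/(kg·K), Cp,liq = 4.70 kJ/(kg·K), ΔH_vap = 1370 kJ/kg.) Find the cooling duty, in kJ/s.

vapour -24.1→-33.3 °C: -19.872 kJ/kg
condensation at -33.3 °C: -1370 kJ/kg
liquid -33.3→-56.5 °C: -109.04 kJ/kg
Δh = -19.872 + -1370 + -109.04 = -1498.9 kJ/kg
Q = ṁ·Δh = 107.8 kg/min × -1498.9 kJ/kg = -161580 kJ/min
|Q| = 2693 kW

Q_c = 2690 kJ/s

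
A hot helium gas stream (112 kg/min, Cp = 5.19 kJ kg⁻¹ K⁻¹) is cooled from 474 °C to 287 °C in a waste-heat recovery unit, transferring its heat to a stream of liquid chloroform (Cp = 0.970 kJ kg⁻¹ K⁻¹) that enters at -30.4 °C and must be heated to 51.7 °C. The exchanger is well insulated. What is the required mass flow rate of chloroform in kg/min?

Heat released by hot stream: Q = 112 × 5.19 × (474 − 287) = 108700 kJ/min
Energy balance on cold side (adiabatic exchanger): Q = ṁ_c·Cp_c·(T_c,out − T_c,in)
ṁ_c = 108700 / [0.970 × (51.7 − -30.4)] = 1364.9 kg/min

ṁ_c = 1360 kg/min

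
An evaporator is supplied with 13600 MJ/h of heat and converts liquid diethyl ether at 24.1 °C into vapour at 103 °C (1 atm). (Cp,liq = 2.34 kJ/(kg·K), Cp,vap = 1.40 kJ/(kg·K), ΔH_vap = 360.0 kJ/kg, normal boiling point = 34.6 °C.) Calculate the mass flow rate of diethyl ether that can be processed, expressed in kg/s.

Δh = 2.34×(34.6−24.1) + 360.0 + 1.40×(103−34.6) = 480.33 kJ/kg
Q = 13600 MJ/h = 3777.8 kJ/s = 3777.8 kJ/s
ṁ = Q/Δh = 3777.8 / 480.33 = 7.865 kg/s

ṁ = 7.86 kg/s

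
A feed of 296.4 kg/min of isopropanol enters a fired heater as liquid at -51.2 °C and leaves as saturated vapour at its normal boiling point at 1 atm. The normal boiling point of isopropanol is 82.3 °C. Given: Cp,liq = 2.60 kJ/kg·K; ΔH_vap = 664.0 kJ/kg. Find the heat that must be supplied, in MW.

Q = 4.99 MW

liquid -51.2→82.3 °C: 347.1 kJ/kg
vaporisation at 82.3 °C: 664 kJ/kg
Δh = 347.1 + 664 = 1011.1 kJ/kg
Q = ṁ·Δh = 296.4 kg/min × 1011.1 kJ/kg = 299690 kJ/min
|Q| = 4994.8 kW = 4.9948 MW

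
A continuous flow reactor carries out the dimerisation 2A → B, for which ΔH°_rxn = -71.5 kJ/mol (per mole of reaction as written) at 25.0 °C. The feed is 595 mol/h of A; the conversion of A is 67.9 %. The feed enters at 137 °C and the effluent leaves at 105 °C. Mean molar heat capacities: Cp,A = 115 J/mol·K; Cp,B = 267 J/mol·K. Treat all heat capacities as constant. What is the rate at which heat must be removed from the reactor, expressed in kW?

Extent of reaction ξ = 0.679 × 595 / 2 = 202 mol/h
Reaction term: ξ·ΔH°_rxn = 202 × -71.5 = -14443 kJ/h
Sensible, feed 137→25 °C: -7663.6 kJ/h
Outlet flows (mol/h): A 190.99, B 202
Sensible, products 25→105 °C: 6071.9 kJ/h
Q = ΔH = -16035 kJ/h = -4.4541 kW
Heat removed = 4.4541 kW

Q_out = 4.45 kW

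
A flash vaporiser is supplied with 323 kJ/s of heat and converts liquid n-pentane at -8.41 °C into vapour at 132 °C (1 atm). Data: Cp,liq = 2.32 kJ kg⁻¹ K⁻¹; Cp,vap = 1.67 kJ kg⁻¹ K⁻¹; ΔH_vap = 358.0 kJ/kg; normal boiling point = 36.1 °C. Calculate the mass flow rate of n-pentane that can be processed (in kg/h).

ṁ = 1870 kg/h

Δh = 2.32×(36.1−-8.41) + 358.0 + 1.67×(132−36.1) = 621.42 kJ/kg
Q = 323 kJ/s = 323 kJ/s = 1.1628e+06 kJ/h
ṁ = Q/Δh = 1.1628e+06 / 621.42 = 1871.2 kg/h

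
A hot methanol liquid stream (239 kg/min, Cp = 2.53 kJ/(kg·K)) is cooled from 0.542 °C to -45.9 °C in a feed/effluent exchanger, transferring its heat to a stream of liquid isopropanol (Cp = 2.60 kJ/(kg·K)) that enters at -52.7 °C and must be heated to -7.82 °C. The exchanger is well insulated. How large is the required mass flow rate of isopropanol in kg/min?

ṁ_c = 241 kg/min

Heat released by hot stream: Q = 239 × 2.53 × (0.542 − -45.9) = 28082 kJ/min
Energy balance on cold side (adiabatic exchanger): Q = ṁ_c·Cp_c·(T_c,out − T_c,in)
ṁ_c = 28082 / [2.60 × (-7.82 − -52.7)] = 240.66 kg/min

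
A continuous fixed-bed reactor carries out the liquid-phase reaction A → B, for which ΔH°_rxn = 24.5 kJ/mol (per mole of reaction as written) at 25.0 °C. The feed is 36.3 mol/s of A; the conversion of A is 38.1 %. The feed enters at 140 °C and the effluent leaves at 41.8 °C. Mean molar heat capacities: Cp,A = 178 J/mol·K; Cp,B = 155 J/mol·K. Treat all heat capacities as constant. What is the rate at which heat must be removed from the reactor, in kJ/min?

Extent of reaction ξ = 0.381 × 36.3 = 13.83 mol/s
Reaction term: ξ·ΔH°_rxn = 13.83 × 24.5 = 338.84 kJ/s
Sensible, feed 140→25 °C: -743.06 kJ/s
Outlet flows (mol/s): A 22.47, B 13.83
Sensible, products 25→41.8 °C: 103.21 kJ/s
Q = ΔH = -301.01 kJ/s = -301.01 kW
Heat removed = 18061 kJ/min

Q_out = 18100 kJ/min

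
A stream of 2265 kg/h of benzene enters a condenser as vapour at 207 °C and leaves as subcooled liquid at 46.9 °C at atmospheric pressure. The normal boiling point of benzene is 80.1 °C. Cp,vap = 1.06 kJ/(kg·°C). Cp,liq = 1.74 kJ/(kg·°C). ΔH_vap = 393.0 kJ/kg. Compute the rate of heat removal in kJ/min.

vapour 207→80.1 °C: -134.51 kJ/kg
condensation at 80.1 °C: -393 kJ/kg
liquid 80.1→46.9 °C: -57.768 kJ/kg
Δh = -134.51 + -393 + -57.768 = -585.28 kJ/kg
Q = ṁ·Δh = 2265 kg/h × -585.28 kJ/kg = -1.3257e+06 kJ/h
|Q| = 368.24 kW = 22094 kJ/min

Q_c = 22100 kJ/min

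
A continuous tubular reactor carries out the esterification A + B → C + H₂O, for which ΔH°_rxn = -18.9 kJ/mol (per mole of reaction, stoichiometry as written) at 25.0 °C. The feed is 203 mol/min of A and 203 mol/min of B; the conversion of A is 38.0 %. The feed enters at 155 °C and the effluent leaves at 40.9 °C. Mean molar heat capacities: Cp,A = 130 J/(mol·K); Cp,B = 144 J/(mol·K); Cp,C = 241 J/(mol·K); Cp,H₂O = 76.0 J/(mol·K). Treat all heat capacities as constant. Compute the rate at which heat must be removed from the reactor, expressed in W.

Extent of reaction ξ = 0.380 × 203 = 77.14 mol/min
Reaction term: ξ·ΔH°_rxn = 77.14 × -18.9 = -1457.9 kJ/min
Sensible, feed 155→25 °C: -7230.9 kJ/min
Outlet flows (mol/min): A 125.86, B 125.86, C 77.14, H₂O 77.14
Sensible, products 25→40.9 °C: 937.13 kJ/min
Q = ΔH = -7751.7 kJ/min = -129.19 kW
Heat removed = 129190 W

Q_out = 129000 W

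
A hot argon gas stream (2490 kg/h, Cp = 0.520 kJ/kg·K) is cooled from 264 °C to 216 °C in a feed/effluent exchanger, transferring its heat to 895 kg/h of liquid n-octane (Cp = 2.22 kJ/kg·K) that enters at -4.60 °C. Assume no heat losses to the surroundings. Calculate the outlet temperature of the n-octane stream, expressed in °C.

T_c,out = 26.7 °C

Heat released by hot stream: Q = 2490 × 0.520 × (264 − 216) = 62150 kJ/h
Energy balance on cold side (adiabatic exchanger): Q = ṁ_c·Cp_c·(T_c,out − T_c,in)
T_c,out = -4.60 + 62150/(895 × 2.22) = 26.68 °C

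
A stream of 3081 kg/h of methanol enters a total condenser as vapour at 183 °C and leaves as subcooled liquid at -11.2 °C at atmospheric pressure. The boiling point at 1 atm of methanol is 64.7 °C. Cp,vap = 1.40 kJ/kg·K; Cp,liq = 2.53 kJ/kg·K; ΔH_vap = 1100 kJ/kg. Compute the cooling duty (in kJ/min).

Q_c = 74900 kJ/min

vapour 183→64.7 °C: -165.62 kJ/kg
condensation at 64.7 °C: -1100 kJ/kg
liquid 64.7→-11.2 °C: -192.03 kJ/kg
Δh = -165.62 + -1100 + -192.03 = -1457.6 kJ/kg
Q = ṁ·Δh = 3081 kg/h × -1457.6 kJ/kg = -4.491e+06 kJ/h
|Q| = 1247.5 kW = 74850 kJ/min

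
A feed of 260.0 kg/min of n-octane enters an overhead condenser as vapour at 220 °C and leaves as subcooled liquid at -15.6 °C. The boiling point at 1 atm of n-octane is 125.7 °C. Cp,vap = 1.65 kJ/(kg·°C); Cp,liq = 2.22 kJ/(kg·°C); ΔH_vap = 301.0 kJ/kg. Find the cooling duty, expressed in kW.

vapour 220→125.7 °C: -155.59 kJ/kg
condensation at 125.7 °C: -301 kJ/kg
liquid 125.7→-15.6 °C: -313.69 kJ/kg
Δh = -155.59 + -301 + -313.69 = -770.28 kJ/kg
Q = ṁ·Δh = 260.0 kg/min × -770.28 kJ/kg = -200270 kJ/min
|Q| = 3337.9 kW

Q_c = 3340 kW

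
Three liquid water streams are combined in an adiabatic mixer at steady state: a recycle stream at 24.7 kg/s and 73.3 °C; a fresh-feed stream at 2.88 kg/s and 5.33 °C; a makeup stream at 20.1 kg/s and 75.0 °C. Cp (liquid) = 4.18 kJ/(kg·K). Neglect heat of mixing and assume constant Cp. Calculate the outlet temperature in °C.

No heat crosses the boundary, so H_out = H_in.
T_out = Σ ṁᵢCp,ᵢTᵢ / Σ ṁᵢCp,ᵢ
      = 13933 / 199.3 = 69.911 °C

T_out = 69.9 °C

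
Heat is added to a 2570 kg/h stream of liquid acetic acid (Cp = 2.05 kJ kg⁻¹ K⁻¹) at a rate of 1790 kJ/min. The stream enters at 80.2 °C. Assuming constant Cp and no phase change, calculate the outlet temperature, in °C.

Q = 1790 kJ/min = 107400 kJ/h
ΔT = Q/(ṁ·Cp) = 107400/(2570×2.05) = 20.385 K
T_out = 80.2 + 20.385 = 100.59 °C

T_out = 101 °C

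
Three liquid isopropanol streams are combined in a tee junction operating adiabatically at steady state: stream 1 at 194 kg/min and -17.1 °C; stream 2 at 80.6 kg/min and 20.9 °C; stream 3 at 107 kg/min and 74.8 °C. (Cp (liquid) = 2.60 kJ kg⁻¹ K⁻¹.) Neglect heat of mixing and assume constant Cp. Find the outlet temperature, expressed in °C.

T_out = 16.7 °C

Adiabatic, steady state ⇒ Σ ṁᵢCp,ᵢ(T_out − Tᵢ) = 0
T_out = Σ ṁᵢCp,ᵢTᵢ / Σ ṁᵢCp,ᵢ
      = 16564 / 992.16 = 16.695 °C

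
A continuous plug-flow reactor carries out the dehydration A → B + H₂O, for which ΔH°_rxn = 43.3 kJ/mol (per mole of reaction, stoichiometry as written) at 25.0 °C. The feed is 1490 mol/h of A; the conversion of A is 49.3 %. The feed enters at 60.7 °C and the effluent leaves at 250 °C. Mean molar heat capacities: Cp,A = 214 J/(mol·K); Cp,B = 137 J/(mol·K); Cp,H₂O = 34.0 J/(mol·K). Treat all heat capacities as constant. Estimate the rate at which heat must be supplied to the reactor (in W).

Q_in = 23600 W

Extent of reaction ξ = 0.493 × 1490 = 734.57 mol/h
Reaction term: ξ·ΔH°_rxn = 734.57 × 43.3 = 31807 kJ/h
Sensible, feed 60.7→25 °C: -11383 kJ/h
Outlet flows (mol/h): A 755.43, B 734.57, H₂O 734.57
Sensible, products 25→250 °C: 64637 kJ/h
Q = ΔH = 85060 kJ/h = 23.628 kW
Heat supplied = 23628 W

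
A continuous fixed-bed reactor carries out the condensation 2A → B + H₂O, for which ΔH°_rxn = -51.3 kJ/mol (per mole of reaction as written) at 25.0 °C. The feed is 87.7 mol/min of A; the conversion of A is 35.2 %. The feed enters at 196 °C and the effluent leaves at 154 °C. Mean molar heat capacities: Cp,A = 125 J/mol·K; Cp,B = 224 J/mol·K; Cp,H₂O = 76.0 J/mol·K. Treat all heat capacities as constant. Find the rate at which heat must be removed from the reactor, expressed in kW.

Q_out = 19.2 kW

Extent of reaction ξ = 0.352 × 87.7 / 2 = 15.435 mol/min
Reaction term: ξ·ΔH°_rxn = 15.435 × -51.3 = -791.83 kJ/min
Sensible, feed 196→25 °C: -1874.6 kJ/min
Outlet flows (mol/min): A 56.83, B 15.435, H₂O 15.435
Sensible, products 25→154 °C: 1513.7 kJ/min
Q = ΔH = -1152.7 kJ/min = -19.212 kW
Heat removed = 19.212 kW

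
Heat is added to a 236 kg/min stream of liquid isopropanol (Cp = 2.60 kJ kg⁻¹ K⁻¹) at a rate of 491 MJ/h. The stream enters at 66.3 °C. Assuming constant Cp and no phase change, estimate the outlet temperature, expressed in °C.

T_out = 79.6 °C

Q = 491 MJ/h = 8183.3 kJ/min
ΔT = Q/(ṁ·Cp) = 8183.3/(236×2.60) = 13.337 K
T_out = 66.3 + 13.337 = 79.637 °C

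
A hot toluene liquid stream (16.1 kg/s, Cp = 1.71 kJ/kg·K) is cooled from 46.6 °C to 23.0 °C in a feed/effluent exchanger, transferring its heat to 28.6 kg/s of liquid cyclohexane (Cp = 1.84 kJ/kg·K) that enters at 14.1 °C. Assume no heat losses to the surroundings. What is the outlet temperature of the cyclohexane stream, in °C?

Heat released by hot stream: Q = 16.1 × 1.71 × (46.6 − 23.0) = 649.73 kJ/s
Energy balance on cold side (adiabatic exchanger): Q = ṁ_c·Cp_c·(T_c,out − T_c,in)
T_c,out = 14.1 + 649.73/(28.6 × 1.84) = 26.447 °C

T_c,out = 26.4 °C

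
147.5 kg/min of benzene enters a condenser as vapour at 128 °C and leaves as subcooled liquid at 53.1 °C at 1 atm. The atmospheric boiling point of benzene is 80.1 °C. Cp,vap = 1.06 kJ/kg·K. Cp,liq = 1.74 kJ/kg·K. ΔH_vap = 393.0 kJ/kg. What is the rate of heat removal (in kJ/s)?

vapour 128→80.1 °C: -50.774 kJ/kg
condensation at 80.1 °C: -393 kJ/kg
liquid 80.1→53.1 °C: -46.98 kJ/kg
Δh = -50.774 + -393 + -46.98 = -490.75 kJ/kg
Q = ṁ·Δh = 147.5 kg/min × -490.75 kJ/kg = -72386 kJ/min
|Q| = 1206.4 kW

Q_c = 1210 kJ/s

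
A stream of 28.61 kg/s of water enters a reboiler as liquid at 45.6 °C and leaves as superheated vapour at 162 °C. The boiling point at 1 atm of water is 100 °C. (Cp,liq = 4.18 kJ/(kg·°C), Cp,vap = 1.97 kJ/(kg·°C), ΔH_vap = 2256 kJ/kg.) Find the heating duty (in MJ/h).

liquid 45.6→100 °C: 227.39 kJ/kg
vaporisation at 100 °C: 2256 kJ/kg
vapour 100→162 °C: 122.14 kJ/kg
Δh = 227.39 + 2256 + 122.14 = 2605.5 kJ/kg
Q = ṁ·Δh = 28.61 kg/s × 2605.5 kJ/kg = 74544 kJ/s
|Q| = 74544 kW = 268360 MJ/h

Q = 268000 MJ/h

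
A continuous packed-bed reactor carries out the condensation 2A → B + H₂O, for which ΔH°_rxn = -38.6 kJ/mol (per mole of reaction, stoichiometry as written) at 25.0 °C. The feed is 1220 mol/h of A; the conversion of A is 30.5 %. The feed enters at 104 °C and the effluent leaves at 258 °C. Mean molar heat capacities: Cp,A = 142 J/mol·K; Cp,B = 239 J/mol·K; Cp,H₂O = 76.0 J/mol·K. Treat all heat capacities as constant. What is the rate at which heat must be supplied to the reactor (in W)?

Q_in = 5790 W

Extent of reaction ξ = 0.305 × 1220 / 2 = 186.05 mol/h
Reaction term: ξ·ΔH°_rxn = 186.05 × -38.6 = -7181.5 kJ/h
Sensible, feed 104→25 °C: -13686 kJ/h
Outlet flows (mol/h): A 847.9, B 186.05, H₂O 186.05
Sensible, products 25→258 °C: 41709 kJ/h
Q = ΔH = 20841 kJ/h = 5.7892 kW
Heat supplied = 5789.2 W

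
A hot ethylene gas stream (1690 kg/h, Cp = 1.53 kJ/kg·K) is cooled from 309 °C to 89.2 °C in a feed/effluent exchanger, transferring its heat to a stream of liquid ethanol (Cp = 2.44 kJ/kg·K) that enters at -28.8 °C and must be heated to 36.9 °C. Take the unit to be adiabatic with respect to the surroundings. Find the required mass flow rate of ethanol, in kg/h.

ṁ_c = 3550 kg/h

Heat released by hot stream: Q = 1690 × 1.53 × (309 − 89.2) = 568340 kJ/h
Energy balance on cold side (adiabatic exchanger): Q = ṁ_c·Cp_c·(T_c,out − T_c,in)
ṁ_c = 568340 / [2.44 × (36.9 − -28.8)] = 3545.3 kg/h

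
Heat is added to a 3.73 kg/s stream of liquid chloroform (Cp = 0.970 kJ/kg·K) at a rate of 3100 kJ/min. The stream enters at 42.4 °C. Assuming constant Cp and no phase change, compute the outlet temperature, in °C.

T_out = 56.7 °C

Q = 3100 kJ/min = 51.667 kJ/s
ΔT = Q/(ṁ·Cp) = 51.667/(3.73×0.970) = 14.28 K
T_out = 42.4 + 14.28 = 56.68 °C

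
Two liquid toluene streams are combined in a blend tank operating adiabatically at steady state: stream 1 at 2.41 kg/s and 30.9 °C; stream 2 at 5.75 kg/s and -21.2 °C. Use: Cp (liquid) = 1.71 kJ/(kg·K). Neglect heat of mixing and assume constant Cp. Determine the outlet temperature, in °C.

Energy balance with Q = 0: Σ ṁᵢCp,ᵢ(T_out − Tᵢ) = 0
T_out = Σ ṁᵢCp,ᵢTᵢ / Σ ṁᵢCp,ᵢ
      = -81.107 / 13.954 = -5.8126 °C

T_out = -5.81 °C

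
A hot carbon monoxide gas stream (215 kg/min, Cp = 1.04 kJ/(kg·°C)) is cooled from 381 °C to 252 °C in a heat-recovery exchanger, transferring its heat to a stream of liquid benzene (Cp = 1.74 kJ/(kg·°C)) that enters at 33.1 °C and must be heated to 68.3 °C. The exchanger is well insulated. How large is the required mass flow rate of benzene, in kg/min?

ṁ_c = 471 kg/min

Heat released by hot stream: Q = 215 × 1.04 × (381 − 252) = 28844 kJ/min
Energy balance on cold side (adiabatic exchanger): Q = ṁ_c·Cp_c·(T_c,out − T_c,in)
ṁ_c = 28844 / [1.74 × (68.3 − 33.1)] = 470.94 kg/min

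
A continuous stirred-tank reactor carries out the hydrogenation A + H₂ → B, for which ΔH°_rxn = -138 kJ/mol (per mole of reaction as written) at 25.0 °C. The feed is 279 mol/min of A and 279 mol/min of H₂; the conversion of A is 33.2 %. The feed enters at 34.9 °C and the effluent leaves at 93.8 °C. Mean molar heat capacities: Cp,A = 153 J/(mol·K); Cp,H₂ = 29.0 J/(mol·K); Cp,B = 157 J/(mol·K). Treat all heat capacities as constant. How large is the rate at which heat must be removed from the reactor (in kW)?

Extent of reaction ξ = 0.332 × 279 = 92.628 mol/min
Reaction term: ξ·ΔH°_rxn = 92.628 × -138 = -12783 kJ/min
Sensible, feed 34.9→25 °C: -502.7 kJ/min
Outlet flows (mol/min): A 186.37, H₂ 186.37, B 92.628
Sensible, products 25→93.8 °C: 3334.2 kJ/min
Q = ΔH = -9951.2 kJ/min = -165.85 kW
Heat removed = 165.85 kW

Q_out = 166 kW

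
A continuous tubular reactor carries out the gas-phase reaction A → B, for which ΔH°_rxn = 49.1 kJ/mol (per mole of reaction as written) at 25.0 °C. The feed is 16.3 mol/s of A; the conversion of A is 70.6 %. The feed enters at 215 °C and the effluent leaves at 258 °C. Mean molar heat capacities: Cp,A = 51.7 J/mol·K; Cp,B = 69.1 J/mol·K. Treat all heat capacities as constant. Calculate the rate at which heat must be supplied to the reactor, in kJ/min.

Extent of reaction ξ = 0.706 × 16.3 = 11.508 mol/s
Reaction term: ξ·ΔH°_rxn = 11.508 × 49.1 = 565.03 kJ/s
Sensible, feed 215→25 °C: -160.11 kJ/s
Outlet flows (mol/s): A 4.7922, B 11.508
Sensible, products 25→258 °C: 243.01 kJ/s
Q = ΔH = 647.92 kJ/s = 647.92 kW
Heat supplied = 38875 kJ/min

Q_in = 38900 kJ/min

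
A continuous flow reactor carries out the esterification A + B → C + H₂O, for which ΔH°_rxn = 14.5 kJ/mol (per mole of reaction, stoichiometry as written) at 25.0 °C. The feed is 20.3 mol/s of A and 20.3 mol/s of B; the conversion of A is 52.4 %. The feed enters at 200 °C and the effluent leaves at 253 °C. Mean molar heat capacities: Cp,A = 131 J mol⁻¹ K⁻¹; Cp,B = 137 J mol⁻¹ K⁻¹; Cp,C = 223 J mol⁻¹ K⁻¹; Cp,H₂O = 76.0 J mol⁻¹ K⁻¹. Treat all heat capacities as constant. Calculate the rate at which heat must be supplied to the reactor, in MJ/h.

Extent of reaction ξ = 0.524 × 20.3 = 10.637 mol/s
Reaction term: ξ·ΔH°_rxn = 10.637 × 14.5 = 154.24 kJ/s
Sensible, feed 200→25 °C: -952.07 kJ/s
Outlet flows (mol/s): A 9.6628, B 9.6628, C 10.637, H₂O 10.637
Sensible, products 25→253 °C: 1315.6 kJ/s
Q = ΔH = 517.76 kJ/s = 517.76 kW
Heat supplied = 1864 MJ/h

Q_in = 1860 MJ/h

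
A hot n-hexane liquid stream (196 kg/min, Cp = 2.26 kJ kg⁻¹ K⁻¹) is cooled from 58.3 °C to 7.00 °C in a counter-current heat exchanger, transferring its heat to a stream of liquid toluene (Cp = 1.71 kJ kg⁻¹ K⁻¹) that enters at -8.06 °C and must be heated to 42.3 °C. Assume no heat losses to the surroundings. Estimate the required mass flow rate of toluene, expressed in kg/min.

ṁ_c = 264 kg/min

Heat released by hot stream: Q = 196 × 2.26 × (58.3 − 7.00) = 22724 kJ/min
Energy balance on cold side (adiabatic exchanger): Q = ṁ_c·Cp_c·(T_c,out − T_c,in)
ṁ_c = 22724 / [1.71 × (42.3 − -8.06)] = 263.88 kg/min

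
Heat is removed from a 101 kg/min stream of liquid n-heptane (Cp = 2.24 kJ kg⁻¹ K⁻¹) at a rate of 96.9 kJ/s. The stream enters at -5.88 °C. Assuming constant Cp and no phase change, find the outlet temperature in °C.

Q = 96.9 kJ/s = 5814 kJ/min
ΔT = Q/(ṁ·Cp) = 5814/(101×2.24) = 25.698 K
T_out = -5.88 − 25.698 = -31.578 °C

T_out = -31.6 °C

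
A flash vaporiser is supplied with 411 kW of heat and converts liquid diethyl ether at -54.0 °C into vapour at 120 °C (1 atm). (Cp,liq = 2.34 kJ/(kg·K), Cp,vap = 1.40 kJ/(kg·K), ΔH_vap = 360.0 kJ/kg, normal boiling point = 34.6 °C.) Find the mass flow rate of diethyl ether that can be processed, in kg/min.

Δh = 2.34×(34.6−-54.0) + 360.0 + 1.40×(120−34.6) = 686.88 kJ/kg
Q = 411 kW = 411 kJ/s = 24660 kJ/min
ṁ = Q/Δh = 24660 / 686.88 = 35.901 kg/min

ṁ = 35.9 kg/min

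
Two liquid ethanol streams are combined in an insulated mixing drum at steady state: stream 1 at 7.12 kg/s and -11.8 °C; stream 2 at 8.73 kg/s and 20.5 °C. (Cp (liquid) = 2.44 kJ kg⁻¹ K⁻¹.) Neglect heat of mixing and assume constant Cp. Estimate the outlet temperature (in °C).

T_out = 5.99 °C

Adiabatic, steady state ⇒ Σ ṁᵢCp,ᵢ(T_out − Tᵢ) = 0
Σ ṁᵢCp,ᵢTᵢ = 7.12×2.44×-11.8 + 8.73×2.44×20.5 = 231.68
Σ ṁᵢCp,ᵢ = 7.12×2.44 + 8.73×2.44 = 38.674
T_out = 231.68 / 38.674 = 5.9905 °C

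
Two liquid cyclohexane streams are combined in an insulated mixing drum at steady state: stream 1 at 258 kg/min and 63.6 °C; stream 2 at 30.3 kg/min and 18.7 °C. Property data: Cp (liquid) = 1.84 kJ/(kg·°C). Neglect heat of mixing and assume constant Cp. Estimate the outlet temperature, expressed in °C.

Adiabatic, steady state ⇒ Σ ṁᵢCp,ᵢ(T_out − Tᵢ) = 0
T_out = Σ ṁᵢCp,ᵢTᵢ / Σ ṁᵢCp,ᵢ
      = 31235 / 530.47 = 58.881 °C

T_out = 58.9 °C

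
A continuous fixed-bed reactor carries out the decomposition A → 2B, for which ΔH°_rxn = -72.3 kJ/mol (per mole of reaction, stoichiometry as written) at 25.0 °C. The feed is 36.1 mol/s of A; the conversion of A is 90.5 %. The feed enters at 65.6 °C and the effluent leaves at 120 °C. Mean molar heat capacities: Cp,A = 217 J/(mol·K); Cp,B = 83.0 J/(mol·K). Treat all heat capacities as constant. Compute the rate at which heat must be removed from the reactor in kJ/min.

Extent of reaction ξ = 0.905 × 36.1 = 32.671 mol/s
Reaction term: ξ·ΔH°_rxn = 32.671 × -72.3 = -2362.1 kJ/s
Sensible, feed 65.6→25 °C: -318.05 kJ/s
Outlet flows (mol/s): A 3.4295, B 65.341
Sensible, products 25→120 °C: 585.91 kJ/s
Q = ΔH = -2094.2 kJ/s = -2094.2 kW
Heat removed = 125650 kJ/min

Q_out = 126000 kJ/min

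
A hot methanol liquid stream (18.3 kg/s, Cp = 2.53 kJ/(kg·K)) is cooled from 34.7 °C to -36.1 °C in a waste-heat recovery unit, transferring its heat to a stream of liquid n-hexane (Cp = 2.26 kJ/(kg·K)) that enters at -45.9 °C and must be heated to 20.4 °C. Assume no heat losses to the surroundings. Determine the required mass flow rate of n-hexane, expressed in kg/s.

ṁ_c = 21.9 kg/s

Heat released by hot stream: Q = 18.3 × 2.53 × (34.7 − -36.1) = 3278 kJ/s
Energy balance on cold side (adiabatic exchanger): Q = ṁ_c·Cp_c·(T_c,out − T_c,in)
ṁ_c = 3278 / [2.26 × (20.4 − -45.9)] = 21.877 kg/s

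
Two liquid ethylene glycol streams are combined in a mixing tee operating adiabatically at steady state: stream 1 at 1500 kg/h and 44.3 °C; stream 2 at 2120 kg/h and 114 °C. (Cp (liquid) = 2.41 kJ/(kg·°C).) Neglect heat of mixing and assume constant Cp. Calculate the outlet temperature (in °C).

Energy balance with Q = 0: Σ ṁᵢCp,ᵢ(T_out − Tᵢ) = 0
Σ ṁᵢCp,ᵢTᵢ = 1500×2.41×44.3 + 2120×2.41×114 = 742590
Σ ṁᵢCp,ᵢ = 1500×2.41 + 2120×2.41 = 8724.2
T_out = 742590 / 8724.2 = 85.119 °C

T_out = 85.1 °C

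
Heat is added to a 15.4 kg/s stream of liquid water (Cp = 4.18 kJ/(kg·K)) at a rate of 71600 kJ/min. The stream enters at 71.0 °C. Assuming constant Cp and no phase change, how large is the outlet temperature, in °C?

T_out = 89.5 °C

Q = 71600 kJ/min = 1193.3 kJ/s
ΔT = Q/(ṁ·Cp) = 1193.3/(15.4×4.18) = 18.538 K
T_out = 71.0 + 18.538 = 89.538 °C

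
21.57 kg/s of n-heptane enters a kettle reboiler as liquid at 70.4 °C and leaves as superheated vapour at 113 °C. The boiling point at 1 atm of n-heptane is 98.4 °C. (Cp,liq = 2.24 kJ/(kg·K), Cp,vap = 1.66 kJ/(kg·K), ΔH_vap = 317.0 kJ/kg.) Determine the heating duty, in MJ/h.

Q = 31400 MJ/h

liquid 70.4→98.4 °C: 62.72 kJ/kg
vaporisation at 98.4 °C: 317 kJ/kg
vapour 98.4→113 °C: 24.236 kJ/kg
Δh = 62.72 + 317 + 24.236 = 403.96 kJ/kg
Q = ṁ·Δh = 21.57 kg/s × 403.96 kJ/kg = 8713.3 kJ/s
|Q| = 8713.3 kW = 31368 MJ/h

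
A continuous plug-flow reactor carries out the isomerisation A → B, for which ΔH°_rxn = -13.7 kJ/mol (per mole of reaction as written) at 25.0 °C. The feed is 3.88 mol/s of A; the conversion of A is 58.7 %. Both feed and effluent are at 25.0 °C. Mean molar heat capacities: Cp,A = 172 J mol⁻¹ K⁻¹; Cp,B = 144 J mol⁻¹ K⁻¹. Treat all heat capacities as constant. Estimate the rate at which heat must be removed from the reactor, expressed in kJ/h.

Q_out = 112000 kJ/h

Extent of reaction ξ = 0.587 × 3.88 = 2.2776 mol/s
Reaction term: ξ·ΔH°_rxn = 2.2776 × -13.7 = -31.203 kJ/s
Q = ΔH = -31.203 kJ/s = -31.203 kW
Heat removed = 112330 kJ/h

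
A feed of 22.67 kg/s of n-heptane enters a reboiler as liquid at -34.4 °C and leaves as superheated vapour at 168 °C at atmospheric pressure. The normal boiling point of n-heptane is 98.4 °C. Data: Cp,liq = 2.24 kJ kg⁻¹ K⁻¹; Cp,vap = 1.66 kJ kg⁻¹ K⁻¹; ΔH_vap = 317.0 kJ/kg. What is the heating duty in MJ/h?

Q = 59600 MJ/h

liquid -34.4→98.4 °C: 297.47 kJ/kg
vaporisation at 98.4 °C: 317 kJ/kg
vapour 98.4→168 °C: 115.54 kJ/kg
Δh = 297.47 + 317 + 115.54 = 730.01 kJ/kg
Q = ṁ·Δh = 22.67 kg/s × 730.01 kJ/kg = 16549 kJ/s
|Q| = 16549 kW = 59577 MJ/h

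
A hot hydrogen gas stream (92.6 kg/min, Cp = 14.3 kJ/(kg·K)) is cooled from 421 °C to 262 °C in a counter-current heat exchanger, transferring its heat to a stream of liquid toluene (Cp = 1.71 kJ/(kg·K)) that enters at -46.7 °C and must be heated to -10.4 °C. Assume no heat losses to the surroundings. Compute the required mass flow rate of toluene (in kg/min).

Heat released by hot stream: Q = 92.6 × 14.3 × (421 − 262) = 210540 kJ/min
Energy balance on cold side (adiabatic exchanger): Q = ṁ_c·Cp_c·(T_c,out − T_c,in)
ṁ_c = 210540 / [1.71 × (-10.4 − -46.7)] = 3391.9 kg/min

ṁ_c = 3390 kg/min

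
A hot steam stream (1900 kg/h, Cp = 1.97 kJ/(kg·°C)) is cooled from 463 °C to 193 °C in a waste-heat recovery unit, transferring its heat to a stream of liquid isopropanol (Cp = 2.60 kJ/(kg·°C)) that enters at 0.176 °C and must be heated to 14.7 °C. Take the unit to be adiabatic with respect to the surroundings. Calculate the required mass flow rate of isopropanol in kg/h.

Heat released by hot stream: Q = 1900 × 1.97 × (463 − 193) = 1.0106e+06 kJ/h
Energy balance on cold side (adiabatic exchanger): Q = ṁ_c·Cp_c·(T_c,out − T_c,in)
ṁ_c = 1.0106e+06 / [2.60 × (14.7 − 0.176)] = 26762 kg/h

ṁ_c = 26800 kg/h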